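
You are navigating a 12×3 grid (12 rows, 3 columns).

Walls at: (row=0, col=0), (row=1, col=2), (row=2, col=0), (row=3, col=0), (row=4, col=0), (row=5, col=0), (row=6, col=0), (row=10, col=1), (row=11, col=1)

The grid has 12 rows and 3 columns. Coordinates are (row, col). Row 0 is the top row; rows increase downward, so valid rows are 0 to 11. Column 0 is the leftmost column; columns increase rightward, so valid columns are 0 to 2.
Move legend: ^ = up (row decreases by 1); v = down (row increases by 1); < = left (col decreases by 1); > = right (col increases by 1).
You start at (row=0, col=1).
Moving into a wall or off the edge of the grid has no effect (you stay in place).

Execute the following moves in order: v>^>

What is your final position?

Answer: Final position: (row=0, col=2)

Derivation:
Start: (row=0, col=1)
  v (down): (row=0, col=1) -> (row=1, col=1)
  > (right): blocked, stay at (row=1, col=1)
  ^ (up): (row=1, col=1) -> (row=0, col=1)
  > (right): (row=0, col=1) -> (row=0, col=2)
Final: (row=0, col=2)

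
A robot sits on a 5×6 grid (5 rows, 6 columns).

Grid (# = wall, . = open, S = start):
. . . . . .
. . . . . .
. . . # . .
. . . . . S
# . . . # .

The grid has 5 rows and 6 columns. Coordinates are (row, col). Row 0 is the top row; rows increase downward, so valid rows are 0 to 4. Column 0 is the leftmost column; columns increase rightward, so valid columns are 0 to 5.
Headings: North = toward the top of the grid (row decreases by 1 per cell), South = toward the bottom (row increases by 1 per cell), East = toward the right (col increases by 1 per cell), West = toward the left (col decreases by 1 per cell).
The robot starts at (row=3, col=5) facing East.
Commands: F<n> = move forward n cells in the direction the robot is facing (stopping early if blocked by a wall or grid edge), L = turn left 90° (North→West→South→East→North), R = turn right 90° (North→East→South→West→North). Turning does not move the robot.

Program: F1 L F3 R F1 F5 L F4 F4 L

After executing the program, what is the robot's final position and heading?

Start: (row=3, col=5), facing East
  F1: move forward 0/1 (blocked), now at (row=3, col=5)
  L: turn left, now facing North
  F3: move forward 3, now at (row=0, col=5)
  R: turn right, now facing East
  F1: move forward 0/1 (blocked), now at (row=0, col=5)
  F5: move forward 0/5 (blocked), now at (row=0, col=5)
  L: turn left, now facing North
  F4: move forward 0/4 (blocked), now at (row=0, col=5)
  F4: move forward 0/4 (blocked), now at (row=0, col=5)
  L: turn left, now facing West
Final: (row=0, col=5), facing West

Answer: Final position: (row=0, col=5), facing West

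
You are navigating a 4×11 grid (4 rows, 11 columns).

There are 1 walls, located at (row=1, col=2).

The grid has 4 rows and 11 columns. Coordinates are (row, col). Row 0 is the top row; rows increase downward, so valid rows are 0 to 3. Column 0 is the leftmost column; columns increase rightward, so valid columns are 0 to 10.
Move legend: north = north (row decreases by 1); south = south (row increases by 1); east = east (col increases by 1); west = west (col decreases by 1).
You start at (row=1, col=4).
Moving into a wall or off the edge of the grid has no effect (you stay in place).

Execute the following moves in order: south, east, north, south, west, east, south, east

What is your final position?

Answer: Final position: (row=3, col=6)

Derivation:
Start: (row=1, col=4)
  south (south): (row=1, col=4) -> (row=2, col=4)
  east (east): (row=2, col=4) -> (row=2, col=5)
  north (north): (row=2, col=5) -> (row=1, col=5)
  south (south): (row=1, col=5) -> (row=2, col=5)
  west (west): (row=2, col=5) -> (row=2, col=4)
  east (east): (row=2, col=4) -> (row=2, col=5)
  south (south): (row=2, col=5) -> (row=3, col=5)
  east (east): (row=3, col=5) -> (row=3, col=6)
Final: (row=3, col=6)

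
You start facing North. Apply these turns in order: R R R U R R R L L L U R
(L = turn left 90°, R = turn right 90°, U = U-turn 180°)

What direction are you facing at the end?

Answer: Final heading: North

Derivation:
Start: North
  R (right (90° clockwise)) -> East
  R (right (90° clockwise)) -> South
  R (right (90° clockwise)) -> West
  U (U-turn (180°)) -> East
  R (right (90° clockwise)) -> South
  R (right (90° clockwise)) -> West
  R (right (90° clockwise)) -> North
  L (left (90° counter-clockwise)) -> West
  L (left (90° counter-clockwise)) -> South
  L (left (90° counter-clockwise)) -> East
  U (U-turn (180°)) -> West
  R (right (90° clockwise)) -> North
Final: North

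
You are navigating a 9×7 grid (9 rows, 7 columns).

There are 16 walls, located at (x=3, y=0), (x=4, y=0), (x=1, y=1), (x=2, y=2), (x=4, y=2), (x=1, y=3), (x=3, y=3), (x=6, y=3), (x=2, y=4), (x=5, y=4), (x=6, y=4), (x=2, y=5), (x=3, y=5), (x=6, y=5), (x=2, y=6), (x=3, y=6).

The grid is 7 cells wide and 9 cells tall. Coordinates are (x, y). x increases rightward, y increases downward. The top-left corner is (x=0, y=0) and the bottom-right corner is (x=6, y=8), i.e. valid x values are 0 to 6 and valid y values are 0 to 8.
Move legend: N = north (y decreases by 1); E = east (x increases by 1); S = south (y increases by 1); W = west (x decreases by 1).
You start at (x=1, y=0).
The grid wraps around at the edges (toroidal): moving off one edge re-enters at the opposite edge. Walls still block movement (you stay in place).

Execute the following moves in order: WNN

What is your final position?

Start: (x=1, y=0)
  W (west): (x=1, y=0) -> (x=0, y=0)
  N (north): (x=0, y=0) -> (x=0, y=8)
  N (north): (x=0, y=8) -> (x=0, y=7)
Final: (x=0, y=7)

Answer: Final position: (x=0, y=7)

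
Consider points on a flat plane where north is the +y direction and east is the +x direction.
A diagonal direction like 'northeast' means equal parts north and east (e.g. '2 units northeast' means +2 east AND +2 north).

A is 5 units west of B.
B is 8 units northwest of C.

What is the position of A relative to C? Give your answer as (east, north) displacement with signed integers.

Answer: A is at (east=-13, north=8) relative to C.

Derivation:
Place C at the origin (east=0, north=0).
  B is 8 units northwest of C: delta (east=-8, north=+8); B at (east=-8, north=8).
  A is 5 units west of B: delta (east=-5, north=+0); A at (east=-13, north=8).
Therefore A relative to C: (east=-13, north=8).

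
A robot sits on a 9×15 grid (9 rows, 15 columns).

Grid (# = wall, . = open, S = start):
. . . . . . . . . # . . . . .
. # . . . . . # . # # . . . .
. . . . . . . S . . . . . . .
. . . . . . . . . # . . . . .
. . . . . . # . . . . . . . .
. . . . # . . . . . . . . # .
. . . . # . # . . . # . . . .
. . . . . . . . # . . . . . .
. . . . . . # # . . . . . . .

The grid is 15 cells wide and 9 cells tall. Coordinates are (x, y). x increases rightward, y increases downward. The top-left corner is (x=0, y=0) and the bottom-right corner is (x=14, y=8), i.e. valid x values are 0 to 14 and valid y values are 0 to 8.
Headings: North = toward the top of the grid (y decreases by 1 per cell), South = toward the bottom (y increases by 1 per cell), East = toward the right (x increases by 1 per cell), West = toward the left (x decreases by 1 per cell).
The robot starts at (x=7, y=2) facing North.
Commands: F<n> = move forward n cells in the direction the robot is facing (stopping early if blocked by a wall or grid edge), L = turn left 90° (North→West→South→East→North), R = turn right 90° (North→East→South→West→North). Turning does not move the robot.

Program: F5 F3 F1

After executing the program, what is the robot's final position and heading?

Answer: Final position: (x=7, y=2), facing North

Derivation:
Start: (x=7, y=2), facing North
  F5: move forward 0/5 (blocked), now at (x=7, y=2)
  F3: move forward 0/3 (blocked), now at (x=7, y=2)
  F1: move forward 0/1 (blocked), now at (x=7, y=2)
Final: (x=7, y=2), facing North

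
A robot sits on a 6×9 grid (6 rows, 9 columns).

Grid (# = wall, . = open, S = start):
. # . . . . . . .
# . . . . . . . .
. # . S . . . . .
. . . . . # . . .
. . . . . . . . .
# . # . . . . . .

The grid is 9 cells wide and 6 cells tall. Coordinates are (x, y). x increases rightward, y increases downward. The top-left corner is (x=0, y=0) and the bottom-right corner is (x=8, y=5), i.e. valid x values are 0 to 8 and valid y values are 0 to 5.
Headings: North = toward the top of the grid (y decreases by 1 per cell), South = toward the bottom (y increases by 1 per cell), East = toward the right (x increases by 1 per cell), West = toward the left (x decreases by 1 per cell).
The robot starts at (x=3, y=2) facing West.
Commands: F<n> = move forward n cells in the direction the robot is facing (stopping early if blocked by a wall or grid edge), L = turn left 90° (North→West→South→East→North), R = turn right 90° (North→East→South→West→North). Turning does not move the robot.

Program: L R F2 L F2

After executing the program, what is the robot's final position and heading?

Start: (x=3, y=2), facing West
  L: turn left, now facing South
  R: turn right, now facing West
  F2: move forward 1/2 (blocked), now at (x=2, y=2)
  L: turn left, now facing South
  F2: move forward 2, now at (x=2, y=4)
Final: (x=2, y=4), facing South

Answer: Final position: (x=2, y=4), facing South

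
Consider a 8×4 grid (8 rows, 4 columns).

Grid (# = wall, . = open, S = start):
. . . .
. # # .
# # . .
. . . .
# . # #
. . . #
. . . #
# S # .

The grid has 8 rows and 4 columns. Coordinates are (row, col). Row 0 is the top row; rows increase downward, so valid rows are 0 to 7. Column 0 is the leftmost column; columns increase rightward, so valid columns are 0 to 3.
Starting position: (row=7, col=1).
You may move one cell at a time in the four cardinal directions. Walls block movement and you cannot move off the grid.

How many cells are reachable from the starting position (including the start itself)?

Answer: Reachable cells: 20

Derivation:
BFS flood-fill from (row=7, col=1):
  Distance 0: (row=7, col=1)
  Distance 1: (row=6, col=1)
  Distance 2: (row=5, col=1), (row=6, col=0), (row=6, col=2)
  Distance 3: (row=4, col=1), (row=5, col=0), (row=5, col=2)
  Distance 4: (row=3, col=1)
  Distance 5: (row=3, col=0), (row=3, col=2)
  Distance 6: (row=2, col=2), (row=3, col=3)
  Distance 7: (row=2, col=3)
  Distance 8: (row=1, col=3)
  Distance 9: (row=0, col=3)
  Distance 10: (row=0, col=2)
  Distance 11: (row=0, col=1)
  Distance 12: (row=0, col=0)
  Distance 13: (row=1, col=0)
Total reachable: 20 (grid has 21 open cells total)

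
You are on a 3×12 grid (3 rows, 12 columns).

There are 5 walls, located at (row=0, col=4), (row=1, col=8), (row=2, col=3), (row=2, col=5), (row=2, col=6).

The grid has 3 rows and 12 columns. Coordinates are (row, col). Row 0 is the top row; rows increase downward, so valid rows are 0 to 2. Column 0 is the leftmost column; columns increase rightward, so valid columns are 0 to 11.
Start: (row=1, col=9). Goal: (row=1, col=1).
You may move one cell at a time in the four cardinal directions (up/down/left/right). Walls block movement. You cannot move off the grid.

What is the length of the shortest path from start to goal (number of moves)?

BFS from (row=1, col=9) until reaching (row=1, col=1):
  Distance 0: (row=1, col=9)
  Distance 1: (row=0, col=9), (row=1, col=10), (row=2, col=9)
  Distance 2: (row=0, col=8), (row=0, col=10), (row=1, col=11), (row=2, col=8), (row=2, col=10)
  Distance 3: (row=0, col=7), (row=0, col=11), (row=2, col=7), (row=2, col=11)
  Distance 4: (row=0, col=6), (row=1, col=7)
  Distance 5: (row=0, col=5), (row=1, col=6)
  Distance 6: (row=1, col=5)
  Distance 7: (row=1, col=4)
  Distance 8: (row=1, col=3), (row=2, col=4)
  Distance 9: (row=0, col=3), (row=1, col=2)
  Distance 10: (row=0, col=2), (row=1, col=1), (row=2, col=2)  <- goal reached here
One shortest path (10 moves): (row=1, col=9) -> (row=0, col=9) -> (row=0, col=8) -> (row=0, col=7) -> (row=0, col=6) -> (row=0, col=5) -> (row=1, col=5) -> (row=1, col=4) -> (row=1, col=3) -> (row=1, col=2) -> (row=1, col=1)

Answer: Shortest path length: 10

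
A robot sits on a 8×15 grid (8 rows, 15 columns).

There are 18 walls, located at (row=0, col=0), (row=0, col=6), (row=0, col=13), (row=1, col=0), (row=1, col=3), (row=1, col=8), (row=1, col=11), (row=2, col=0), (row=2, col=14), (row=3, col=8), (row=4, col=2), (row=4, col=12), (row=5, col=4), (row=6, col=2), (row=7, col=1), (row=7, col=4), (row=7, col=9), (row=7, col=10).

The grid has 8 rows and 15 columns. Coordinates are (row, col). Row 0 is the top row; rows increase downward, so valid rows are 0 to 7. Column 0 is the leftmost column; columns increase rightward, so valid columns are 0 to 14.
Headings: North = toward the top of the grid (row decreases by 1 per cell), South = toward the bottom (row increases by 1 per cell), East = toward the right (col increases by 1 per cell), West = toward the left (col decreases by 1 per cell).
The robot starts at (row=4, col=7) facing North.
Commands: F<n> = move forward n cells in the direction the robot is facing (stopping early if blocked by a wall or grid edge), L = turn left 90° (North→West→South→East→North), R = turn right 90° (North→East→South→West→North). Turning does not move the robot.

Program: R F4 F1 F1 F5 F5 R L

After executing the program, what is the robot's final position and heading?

Answer: Final position: (row=4, col=11), facing East

Derivation:
Start: (row=4, col=7), facing North
  R: turn right, now facing East
  F4: move forward 4, now at (row=4, col=11)
  F1: move forward 0/1 (blocked), now at (row=4, col=11)
  F1: move forward 0/1 (blocked), now at (row=4, col=11)
  F5: move forward 0/5 (blocked), now at (row=4, col=11)
  F5: move forward 0/5 (blocked), now at (row=4, col=11)
  R: turn right, now facing South
  L: turn left, now facing East
Final: (row=4, col=11), facing East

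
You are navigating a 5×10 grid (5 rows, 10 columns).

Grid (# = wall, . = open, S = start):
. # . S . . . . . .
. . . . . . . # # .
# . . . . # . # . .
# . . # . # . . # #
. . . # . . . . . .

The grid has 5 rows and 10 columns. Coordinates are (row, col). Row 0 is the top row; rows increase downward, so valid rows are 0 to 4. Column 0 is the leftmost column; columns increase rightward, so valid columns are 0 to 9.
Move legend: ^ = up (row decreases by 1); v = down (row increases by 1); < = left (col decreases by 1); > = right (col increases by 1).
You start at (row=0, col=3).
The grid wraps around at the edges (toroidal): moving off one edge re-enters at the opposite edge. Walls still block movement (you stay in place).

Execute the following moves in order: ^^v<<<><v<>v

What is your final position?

Answer: Final position: (row=1, col=0)

Derivation:
Start: (row=0, col=3)
  ^ (up): blocked, stay at (row=0, col=3)
  ^ (up): blocked, stay at (row=0, col=3)
  v (down): (row=0, col=3) -> (row=1, col=3)
  < (left): (row=1, col=3) -> (row=1, col=2)
  < (left): (row=1, col=2) -> (row=1, col=1)
  < (left): (row=1, col=1) -> (row=1, col=0)
  > (right): (row=1, col=0) -> (row=1, col=1)
  < (left): (row=1, col=1) -> (row=1, col=0)
  v (down): blocked, stay at (row=1, col=0)
  < (left): (row=1, col=0) -> (row=1, col=9)
  > (right): (row=1, col=9) -> (row=1, col=0)
  v (down): blocked, stay at (row=1, col=0)
Final: (row=1, col=0)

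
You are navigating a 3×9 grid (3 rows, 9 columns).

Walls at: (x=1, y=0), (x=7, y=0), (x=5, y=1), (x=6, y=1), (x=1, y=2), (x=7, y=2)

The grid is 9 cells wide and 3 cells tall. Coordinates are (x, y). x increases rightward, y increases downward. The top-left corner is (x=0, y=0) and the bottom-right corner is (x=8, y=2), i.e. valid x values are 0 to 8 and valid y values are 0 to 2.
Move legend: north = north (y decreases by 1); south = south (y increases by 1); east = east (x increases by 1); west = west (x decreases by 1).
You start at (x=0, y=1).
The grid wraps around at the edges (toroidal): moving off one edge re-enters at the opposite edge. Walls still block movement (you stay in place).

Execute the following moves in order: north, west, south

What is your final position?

Answer: Final position: (x=8, y=1)

Derivation:
Start: (x=0, y=1)
  north (north): (x=0, y=1) -> (x=0, y=0)
  west (west): (x=0, y=0) -> (x=8, y=0)
  south (south): (x=8, y=0) -> (x=8, y=1)
Final: (x=8, y=1)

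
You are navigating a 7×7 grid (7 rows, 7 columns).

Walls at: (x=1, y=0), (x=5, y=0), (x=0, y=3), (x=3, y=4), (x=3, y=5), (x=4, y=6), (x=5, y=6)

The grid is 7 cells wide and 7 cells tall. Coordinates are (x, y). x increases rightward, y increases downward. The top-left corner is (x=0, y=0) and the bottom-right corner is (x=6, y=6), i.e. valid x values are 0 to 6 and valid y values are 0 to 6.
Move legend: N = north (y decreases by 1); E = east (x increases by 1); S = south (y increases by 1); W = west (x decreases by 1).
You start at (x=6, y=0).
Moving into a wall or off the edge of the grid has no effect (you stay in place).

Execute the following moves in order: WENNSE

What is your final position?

Start: (x=6, y=0)
  W (west): blocked, stay at (x=6, y=0)
  E (east): blocked, stay at (x=6, y=0)
  N (north): blocked, stay at (x=6, y=0)
  N (north): blocked, stay at (x=6, y=0)
  S (south): (x=6, y=0) -> (x=6, y=1)
  E (east): blocked, stay at (x=6, y=1)
Final: (x=6, y=1)

Answer: Final position: (x=6, y=1)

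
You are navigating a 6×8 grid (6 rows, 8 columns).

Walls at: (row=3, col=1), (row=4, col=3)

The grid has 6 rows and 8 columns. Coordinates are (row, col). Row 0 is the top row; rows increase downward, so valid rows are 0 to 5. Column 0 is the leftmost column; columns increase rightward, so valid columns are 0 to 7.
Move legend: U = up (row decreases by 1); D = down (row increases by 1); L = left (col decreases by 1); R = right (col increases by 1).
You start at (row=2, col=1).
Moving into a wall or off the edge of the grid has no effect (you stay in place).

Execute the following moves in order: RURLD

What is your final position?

Start: (row=2, col=1)
  R (right): (row=2, col=1) -> (row=2, col=2)
  U (up): (row=2, col=2) -> (row=1, col=2)
  R (right): (row=1, col=2) -> (row=1, col=3)
  L (left): (row=1, col=3) -> (row=1, col=2)
  D (down): (row=1, col=2) -> (row=2, col=2)
Final: (row=2, col=2)

Answer: Final position: (row=2, col=2)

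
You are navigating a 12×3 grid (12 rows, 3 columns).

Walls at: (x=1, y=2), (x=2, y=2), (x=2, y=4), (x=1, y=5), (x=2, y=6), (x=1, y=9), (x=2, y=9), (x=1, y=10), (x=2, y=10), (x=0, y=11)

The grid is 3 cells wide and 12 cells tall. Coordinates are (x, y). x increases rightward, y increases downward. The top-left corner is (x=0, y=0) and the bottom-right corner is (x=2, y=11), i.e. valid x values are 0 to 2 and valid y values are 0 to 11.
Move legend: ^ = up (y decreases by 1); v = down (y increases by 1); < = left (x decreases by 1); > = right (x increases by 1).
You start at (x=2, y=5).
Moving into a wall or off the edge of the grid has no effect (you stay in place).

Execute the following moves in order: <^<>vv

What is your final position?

Answer: Final position: (x=2, y=5)

Derivation:
Start: (x=2, y=5)
  < (left): blocked, stay at (x=2, y=5)
  ^ (up): blocked, stay at (x=2, y=5)
  < (left): blocked, stay at (x=2, y=5)
  > (right): blocked, stay at (x=2, y=5)
  v (down): blocked, stay at (x=2, y=5)
  v (down): blocked, stay at (x=2, y=5)
Final: (x=2, y=5)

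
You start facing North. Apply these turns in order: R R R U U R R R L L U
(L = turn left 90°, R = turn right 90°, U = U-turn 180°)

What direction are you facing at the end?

Answer: Final heading: South

Derivation:
Start: North
  R (right (90° clockwise)) -> East
  R (right (90° clockwise)) -> South
  R (right (90° clockwise)) -> West
  U (U-turn (180°)) -> East
  U (U-turn (180°)) -> West
  R (right (90° clockwise)) -> North
  R (right (90° clockwise)) -> East
  R (right (90° clockwise)) -> South
  L (left (90° counter-clockwise)) -> East
  L (left (90° counter-clockwise)) -> North
  U (U-turn (180°)) -> South
Final: South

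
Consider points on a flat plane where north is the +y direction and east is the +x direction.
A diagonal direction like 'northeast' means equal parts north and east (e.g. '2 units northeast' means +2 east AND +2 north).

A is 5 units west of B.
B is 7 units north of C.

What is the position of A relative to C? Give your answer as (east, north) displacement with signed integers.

Place C at the origin (east=0, north=0).
  B is 7 units north of C: delta (east=+0, north=+7); B at (east=0, north=7).
  A is 5 units west of B: delta (east=-5, north=+0); A at (east=-5, north=7).
Therefore A relative to C: (east=-5, north=7).

Answer: A is at (east=-5, north=7) relative to C.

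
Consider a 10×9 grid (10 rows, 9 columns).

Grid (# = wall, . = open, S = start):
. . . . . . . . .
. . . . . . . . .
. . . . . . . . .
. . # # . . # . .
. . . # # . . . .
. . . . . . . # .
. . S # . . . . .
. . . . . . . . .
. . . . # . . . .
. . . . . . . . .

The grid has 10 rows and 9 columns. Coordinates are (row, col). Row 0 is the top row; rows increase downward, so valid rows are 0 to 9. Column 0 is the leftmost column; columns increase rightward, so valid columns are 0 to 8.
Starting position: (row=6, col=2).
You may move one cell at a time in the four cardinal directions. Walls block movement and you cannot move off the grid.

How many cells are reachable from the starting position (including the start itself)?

Answer: Reachable cells: 82

Derivation:
BFS flood-fill from (row=6, col=2):
  Distance 0: (row=6, col=2)
  Distance 1: (row=5, col=2), (row=6, col=1), (row=7, col=2)
  Distance 2: (row=4, col=2), (row=5, col=1), (row=5, col=3), (row=6, col=0), (row=7, col=1), (row=7, col=3), (row=8, col=2)
  Distance 3: (row=4, col=1), (row=5, col=0), (row=5, col=4), (row=7, col=0), (row=7, col=4), (row=8, col=1), (row=8, col=3), (row=9, col=2)
  Distance 4: (row=3, col=1), (row=4, col=0), (row=5, col=5), (row=6, col=4), (row=7, col=5), (row=8, col=0), (row=9, col=1), (row=9, col=3)
  Distance 5: (row=2, col=1), (row=3, col=0), (row=4, col=5), (row=5, col=6), (row=6, col=5), (row=7, col=6), (row=8, col=5), (row=9, col=0), (row=9, col=4)
  Distance 6: (row=1, col=1), (row=2, col=0), (row=2, col=2), (row=3, col=5), (row=4, col=6), (row=6, col=6), (row=7, col=7), (row=8, col=6), (row=9, col=5)
  Distance 7: (row=0, col=1), (row=1, col=0), (row=1, col=2), (row=2, col=3), (row=2, col=5), (row=3, col=4), (row=4, col=7), (row=6, col=7), (row=7, col=8), (row=8, col=7), (row=9, col=6)
  Distance 8: (row=0, col=0), (row=0, col=2), (row=1, col=3), (row=1, col=5), (row=2, col=4), (row=2, col=6), (row=3, col=7), (row=4, col=8), (row=6, col=8), (row=8, col=8), (row=9, col=7)
  Distance 9: (row=0, col=3), (row=0, col=5), (row=1, col=4), (row=1, col=6), (row=2, col=7), (row=3, col=8), (row=5, col=8), (row=9, col=8)
  Distance 10: (row=0, col=4), (row=0, col=6), (row=1, col=7), (row=2, col=8)
  Distance 11: (row=0, col=7), (row=1, col=8)
  Distance 12: (row=0, col=8)
Total reachable: 82 (grid has 82 open cells total)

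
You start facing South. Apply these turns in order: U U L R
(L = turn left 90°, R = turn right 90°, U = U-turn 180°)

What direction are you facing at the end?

Answer: Final heading: South

Derivation:
Start: South
  U (U-turn (180°)) -> North
  U (U-turn (180°)) -> South
  L (left (90° counter-clockwise)) -> East
  R (right (90° clockwise)) -> South
Final: South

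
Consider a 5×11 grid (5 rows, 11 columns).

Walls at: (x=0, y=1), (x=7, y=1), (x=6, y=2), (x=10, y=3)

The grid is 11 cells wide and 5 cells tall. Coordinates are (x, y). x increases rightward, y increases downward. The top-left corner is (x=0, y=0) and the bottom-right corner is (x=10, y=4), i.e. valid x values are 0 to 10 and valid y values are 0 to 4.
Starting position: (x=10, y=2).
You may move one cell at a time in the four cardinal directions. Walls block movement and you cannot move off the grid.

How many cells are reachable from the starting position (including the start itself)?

Answer: Reachable cells: 51

Derivation:
BFS flood-fill from (x=10, y=2):
  Distance 0: (x=10, y=2)
  Distance 1: (x=10, y=1), (x=9, y=2)
  Distance 2: (x=10, y=0), (x=9, y=1), (x=8, y=2), (x=9, y=3)
  Distance 3: (x=9, y=0), (x=8, y=1), (x=7, y=2), (x=8, y=3), (x=9, y=4)
  Distance 4: (x=8, y=0), (x=7, y=3), (x=8, y=4), (x=10, y=4)
  Distance 5: (x=7, y=0), (x=6, y=3), (x=7, y=4)
  Distance 6: (x=6, y=0), (x=5, y=3), (x=6, y=4)
  Distance 7: (x=5, y=0), (x=6, y=1), (x=5, y=2), (x=4, y=3), (x=5, y=4)
  Distance 8: (x=4, y=0), (x=5, y=1), (x=4, y=2), (x=3, y=3), (x=4, y=4)
  Distance 9: (x=3, y=0), (x=4, y=1), (x=3, y=2), (x=2, y=3), (x=3, y=4)
  Distance 10: (x=2, y=0), (x=3, y=1), (x=2, y=2), (x=1, y=3), (x=2, y=4)
  Distance 11: (x=1, y=0), (x=2, y=1), (x=1, y=2), (x=0, y=3), (x=1, y=4)
  Distance 12: (x=0, y=0), (x=1, y=1), (x=0, y=2), (x=0, y=4)
Total reachable: 51 (grid has 51 open cells total)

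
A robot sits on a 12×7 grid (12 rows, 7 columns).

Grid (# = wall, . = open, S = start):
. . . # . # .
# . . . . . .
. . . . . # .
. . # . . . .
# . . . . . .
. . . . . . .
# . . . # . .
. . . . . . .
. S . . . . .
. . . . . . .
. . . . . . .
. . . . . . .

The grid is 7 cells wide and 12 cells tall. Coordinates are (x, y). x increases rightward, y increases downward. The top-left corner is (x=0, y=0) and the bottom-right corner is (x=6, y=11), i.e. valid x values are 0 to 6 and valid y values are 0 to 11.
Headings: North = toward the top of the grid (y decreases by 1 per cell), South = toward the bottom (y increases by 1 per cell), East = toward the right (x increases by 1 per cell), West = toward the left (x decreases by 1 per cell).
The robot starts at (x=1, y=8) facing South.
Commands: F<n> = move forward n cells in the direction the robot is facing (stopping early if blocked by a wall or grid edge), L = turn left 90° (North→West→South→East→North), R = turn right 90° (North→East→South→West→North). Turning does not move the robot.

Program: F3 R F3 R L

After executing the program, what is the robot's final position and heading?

Answer: Final position: (x=0, y=11), facing West

Derivation:
Start: (x=1, y=8), facing South
  F3: move forward 3, now at (x=1, y=11)
  R: turn right, now facing West
  F3: move forward 1/3 (blocked), now at (x=0, y=11)
  R: turn right, now facing North
  L: turn left, now facing West
Final: (x=0, y=11), facing West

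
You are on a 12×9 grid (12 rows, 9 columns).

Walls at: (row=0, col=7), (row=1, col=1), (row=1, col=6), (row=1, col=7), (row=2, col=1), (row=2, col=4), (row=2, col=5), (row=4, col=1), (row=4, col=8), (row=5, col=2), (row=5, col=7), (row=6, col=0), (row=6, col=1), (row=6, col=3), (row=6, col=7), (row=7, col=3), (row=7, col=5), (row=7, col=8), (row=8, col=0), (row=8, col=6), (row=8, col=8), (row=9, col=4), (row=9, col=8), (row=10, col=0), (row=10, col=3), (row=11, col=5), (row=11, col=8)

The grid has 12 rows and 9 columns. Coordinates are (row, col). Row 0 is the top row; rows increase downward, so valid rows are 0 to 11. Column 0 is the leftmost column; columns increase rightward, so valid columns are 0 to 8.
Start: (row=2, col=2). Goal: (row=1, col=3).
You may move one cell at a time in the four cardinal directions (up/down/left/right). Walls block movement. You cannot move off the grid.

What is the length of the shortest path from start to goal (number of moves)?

Answer: Shortest path length: 2

Derivation:
BFS from (row=2, col=2) until reaching (row=1, col=3):
  Distance 0: (row=2, col=2)
  Distance 1: (row=1, col=2), (row=2, col=3), (row=3, col=2)
  Distance 2: (row=0, col=2), (row=1, col=3), (row=3, col=1), (row=3, col=3), (row=4, col=2)  <- goal reached here
One shortest path (2 moves): (row=2, col=2) -> (row=2, col=3) -> (row=1, col=3)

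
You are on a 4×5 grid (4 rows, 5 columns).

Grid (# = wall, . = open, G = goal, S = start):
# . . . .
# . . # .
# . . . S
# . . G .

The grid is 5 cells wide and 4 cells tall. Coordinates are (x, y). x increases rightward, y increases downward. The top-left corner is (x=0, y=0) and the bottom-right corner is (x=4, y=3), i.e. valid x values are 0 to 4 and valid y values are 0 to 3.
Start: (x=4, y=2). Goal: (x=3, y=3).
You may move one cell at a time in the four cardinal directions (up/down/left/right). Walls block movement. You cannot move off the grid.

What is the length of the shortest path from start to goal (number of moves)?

BFS from (x=4, y=2) until reaching (x=3, y=3):
  Distance 0: (x=4, y=2)
  Distance 1: (x=4, y=1), (x=3, y=2), (x=4, y=3)
  Distance 2: (x=4, y=0), (x=2, y=2), (x=3, y=3)  <- goal reached here
One shortest path (2 moves): (x=4, y=2) -> (x=3, y=2) -> (x=3, y=3)

Answer: Shortest path length: 2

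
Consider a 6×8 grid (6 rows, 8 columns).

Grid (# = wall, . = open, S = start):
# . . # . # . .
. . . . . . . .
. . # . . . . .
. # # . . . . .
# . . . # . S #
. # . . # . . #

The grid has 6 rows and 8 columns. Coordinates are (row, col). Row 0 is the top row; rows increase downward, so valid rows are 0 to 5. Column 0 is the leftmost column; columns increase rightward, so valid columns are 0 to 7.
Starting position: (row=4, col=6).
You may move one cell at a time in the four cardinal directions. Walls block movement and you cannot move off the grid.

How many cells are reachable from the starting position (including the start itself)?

Answer: Reachable cells: 35

Derivation:
BFS flood-fill from (row=4, col=6):
  Distance 0: (row=4, col=6)
  Distance 1: (row=3, col=6), (row=4, col=5), (row=5, col=6)
  Distance 2: (row=2, col=6), (row=3, col=5), (row=3, col=7), (row=5, col=5)
  Distance 3: (row=1, col=6), (row=2, col=5), (row=2, col=7), (row=3, col=4)
  Distance 4: (row=0, col=6), (row=1, col=5), (row=1, col=7), (row=2, col=4), (row=3, col=3)
  Distance 5: (row=0, col=7), (row=1, col=4), (row=2, col=3), (row=4, col=3)
  Distance 6: (row=0, col=4), (row=1, col=3), (row=4, col=2), (row=5, col=3)
  Distance 7: (row=1, col=2), (row=4, col=1), (row=5, col=2)
  Distance 8: (row=0, col=2), (row=1, col=1)
  Distance 9: (row=0, col=1), (row=1, col=0), (row=2, col=1)
  Distance 10: (row=2, col=0)
  Distance 11: (row=3, col=0)
Total reachable: 35 (grid has 36 open cells total)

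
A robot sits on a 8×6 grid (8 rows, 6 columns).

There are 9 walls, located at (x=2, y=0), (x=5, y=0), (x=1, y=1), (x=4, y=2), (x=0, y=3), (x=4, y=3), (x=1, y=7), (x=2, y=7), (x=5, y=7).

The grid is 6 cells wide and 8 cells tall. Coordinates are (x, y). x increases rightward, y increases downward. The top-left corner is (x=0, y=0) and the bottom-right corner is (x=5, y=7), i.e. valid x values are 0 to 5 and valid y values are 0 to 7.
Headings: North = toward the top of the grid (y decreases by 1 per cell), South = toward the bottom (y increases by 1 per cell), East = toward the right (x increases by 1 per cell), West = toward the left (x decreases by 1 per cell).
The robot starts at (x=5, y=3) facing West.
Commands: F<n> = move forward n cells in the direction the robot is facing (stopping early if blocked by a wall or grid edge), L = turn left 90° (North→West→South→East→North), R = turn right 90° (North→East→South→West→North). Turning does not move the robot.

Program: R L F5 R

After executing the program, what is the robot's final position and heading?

Answer: Final position: (x=5, y=3), facing North

Derivation:
Start: (x=5, y=3), facing West
  R: turn right, now facing North
  L: turn left, now facing West
  F5: move forward 0/5 (blocked), now at (x=5, y=3)
  R: turn right, now facing North
Final: (x=5, y=3), facing North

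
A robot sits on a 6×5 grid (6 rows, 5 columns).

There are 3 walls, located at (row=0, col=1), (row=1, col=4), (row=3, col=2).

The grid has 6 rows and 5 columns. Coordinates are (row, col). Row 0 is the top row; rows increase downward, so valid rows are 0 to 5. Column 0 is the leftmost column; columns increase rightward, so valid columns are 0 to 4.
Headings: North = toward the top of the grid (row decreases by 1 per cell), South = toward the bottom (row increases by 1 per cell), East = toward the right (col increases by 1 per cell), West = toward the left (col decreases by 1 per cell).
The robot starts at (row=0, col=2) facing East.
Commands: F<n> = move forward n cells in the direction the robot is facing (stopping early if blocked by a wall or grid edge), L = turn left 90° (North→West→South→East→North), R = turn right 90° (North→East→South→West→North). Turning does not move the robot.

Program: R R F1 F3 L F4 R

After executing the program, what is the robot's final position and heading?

Start: (row=0, col=2), facing East
  R: turn right, now facing South
  R: turn right, now facing West
  F1: move forward 0/1 (blocked), now at (row=0, col=2)
  F3: move forward 0/3 (blocked), now at (row=0, col=2)
  L: turn left, now facing South
  F4: move forward 2/4 (blocked), now at (row=2, col=2)
  R: turn right, now facing West
Final: (row=2, col=2), facing West

Answer: Final position: (row=2, col=2), facing West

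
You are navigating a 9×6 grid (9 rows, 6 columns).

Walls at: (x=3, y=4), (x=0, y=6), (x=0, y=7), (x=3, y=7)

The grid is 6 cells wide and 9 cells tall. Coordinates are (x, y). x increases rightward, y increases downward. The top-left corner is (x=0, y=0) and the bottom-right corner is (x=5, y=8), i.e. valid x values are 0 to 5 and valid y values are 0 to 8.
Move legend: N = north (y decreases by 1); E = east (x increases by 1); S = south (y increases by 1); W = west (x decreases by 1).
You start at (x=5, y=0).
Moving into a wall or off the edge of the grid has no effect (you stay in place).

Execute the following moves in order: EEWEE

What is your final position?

Start: (x=5, y=0)
  E (east): blocked, stay at (x=5, y=0)
  E (east): blocked, stay at (x=5, y=0)
  W (west): (x=5, y=0) -> (x=4, y=0)
  E (east): (x=4, y=0) -> (x=5, y=0)
  E (east): blocked, stay at (x=5, y=0)
Final: (x=5, y=0)

Answer: Final position: (x=5, y=0)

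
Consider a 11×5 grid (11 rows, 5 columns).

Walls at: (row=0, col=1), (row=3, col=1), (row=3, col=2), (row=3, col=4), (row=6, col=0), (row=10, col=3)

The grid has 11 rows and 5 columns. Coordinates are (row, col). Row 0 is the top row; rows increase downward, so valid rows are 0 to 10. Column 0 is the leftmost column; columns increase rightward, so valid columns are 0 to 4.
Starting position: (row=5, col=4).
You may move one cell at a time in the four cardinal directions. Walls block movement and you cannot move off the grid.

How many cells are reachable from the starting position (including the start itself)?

BFS flood-fill from (row=5, col=4):
  Distance 0: (row=5, col=4)
  Distance 1: (row=4, col=4), (row=5, col=3), (row=6, col=4)
  Distance 2: (row=4, col=3), (row=5, col=2), (row=6, col=3), (row=7, col=4)
  Distance 3: (row=3, col=3), (row=4, col=2), (row=5, col=1), (row=6, col=2), (row=7, col=3), (row=8, col=4)
  Distance 4: (row=2, col=3), (row=4, col=1), (row=5, col=0), (row=6, col=1), (row=7, col=2), (row=8, col=3), (row=9, col=4)
  Distance 5: (row=1, col=3), (row=2, col=2), (row=2, col=4), (row=4, col=0), (row=7, col=1), (row=8, col=2), (row=9, col=3), (row=10, col=4)
  Distance 6: (row=0, col=3), (row=1, col=2), (row=1, col=4), (row=2, col=1), (row=3, col=0), (row=7, col=0), (row=8, col=1), (row=9, col=2)
  Distance 7: (row=0, col=2), (row=0, col=4), (row=1, col=1), (row=2, col=0), (row=8, col=0), (row=9, col=1), (row=10, col=2)
  Distance 8: (row=1, col=0), (row=9, col=0), (row=10, col=1)
  Distance 9: (row=0, col=0), (row=10, col=0)
Total reachable: 49 (grid has 49 open cells total)

Answer: Reachable cells: 49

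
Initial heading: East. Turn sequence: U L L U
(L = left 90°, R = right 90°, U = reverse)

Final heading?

Answer: Final heading: West

Derivation:
Start: East
  U (U-turn (180°)) -> West
  L (left (90° counter-clockwise)) -> South
  L (left (90° counter-clockwise)) -> East
  U (U-turn (180°)) -> West
Final: West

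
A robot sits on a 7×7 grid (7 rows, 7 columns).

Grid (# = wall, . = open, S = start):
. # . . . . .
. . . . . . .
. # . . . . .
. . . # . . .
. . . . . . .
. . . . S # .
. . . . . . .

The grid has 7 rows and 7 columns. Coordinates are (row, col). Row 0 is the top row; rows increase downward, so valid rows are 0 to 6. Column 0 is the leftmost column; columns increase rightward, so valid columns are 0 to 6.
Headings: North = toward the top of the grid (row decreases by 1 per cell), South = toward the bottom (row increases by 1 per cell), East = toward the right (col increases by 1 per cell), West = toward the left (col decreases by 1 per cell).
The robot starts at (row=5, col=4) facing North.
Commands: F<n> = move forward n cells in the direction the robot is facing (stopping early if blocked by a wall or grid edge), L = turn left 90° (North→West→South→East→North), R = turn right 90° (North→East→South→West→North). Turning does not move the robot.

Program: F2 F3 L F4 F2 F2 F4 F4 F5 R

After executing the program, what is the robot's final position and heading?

Answer: Final position: (row=0, col=2), facing North

Derivation:
Start: (row=5, col=4), facing North
  F2: move forward 2, now at (row=3, col=4)
  F3: move forward 3, now at (row=0, col=4)
  L: turn left, now facing West
  F4: move forward 2/4 (blocked), now at (row=0, col=2)
  F2: move forward 0/2 (blocked), now at (row=0, col=2)
  F2: move forward 0/2 (blocked), now at (row=0, col=2)
  F4: move forward 0/4 (blocked), now at (row=0, col=2)
  F4: move forward 0/4 (blocked), now at (row=0, col=2)
  F5: move forward 0/5 (blocked), now at (row=0, col=2)
  R: turn right, now facing North
Final: (row=0, col=2), facing North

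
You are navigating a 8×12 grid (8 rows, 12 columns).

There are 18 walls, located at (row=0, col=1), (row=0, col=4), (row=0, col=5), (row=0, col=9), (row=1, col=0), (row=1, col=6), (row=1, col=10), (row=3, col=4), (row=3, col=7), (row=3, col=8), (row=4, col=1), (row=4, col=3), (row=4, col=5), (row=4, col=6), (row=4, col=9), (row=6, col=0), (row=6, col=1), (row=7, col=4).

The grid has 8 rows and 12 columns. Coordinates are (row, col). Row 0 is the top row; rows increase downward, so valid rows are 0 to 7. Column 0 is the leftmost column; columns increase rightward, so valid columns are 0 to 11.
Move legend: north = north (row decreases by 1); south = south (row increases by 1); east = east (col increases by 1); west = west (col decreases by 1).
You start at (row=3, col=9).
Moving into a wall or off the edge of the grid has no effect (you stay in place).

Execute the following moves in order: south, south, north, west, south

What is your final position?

Start: (row=3, col=9)
  south (south): blocked, stay at (row=3, col=9)
  south (south): blocked, stay at (row=3, col=9)
  north (north): (row=3, col=9) -> (row=2, col=9)
  west (west): (row=2, col=9) -> (row=2, col=8)
  south (south): blocked, stay at (row=2, col=8)
Final: (row=2, col=8)

Answer: Final position: (row=2, col=8)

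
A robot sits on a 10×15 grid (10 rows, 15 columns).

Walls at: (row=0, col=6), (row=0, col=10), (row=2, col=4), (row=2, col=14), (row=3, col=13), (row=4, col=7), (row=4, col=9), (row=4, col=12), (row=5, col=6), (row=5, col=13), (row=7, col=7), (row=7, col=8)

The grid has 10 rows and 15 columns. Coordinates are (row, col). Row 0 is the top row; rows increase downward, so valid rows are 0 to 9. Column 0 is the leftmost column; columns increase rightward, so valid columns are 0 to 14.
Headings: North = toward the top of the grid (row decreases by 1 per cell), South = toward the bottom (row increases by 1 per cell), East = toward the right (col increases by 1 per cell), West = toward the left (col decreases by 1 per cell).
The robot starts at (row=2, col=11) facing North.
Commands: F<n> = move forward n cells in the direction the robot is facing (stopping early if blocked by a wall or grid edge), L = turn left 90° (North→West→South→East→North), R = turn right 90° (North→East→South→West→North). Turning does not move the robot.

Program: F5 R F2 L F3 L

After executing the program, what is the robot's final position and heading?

Start: (row=2, col=11), facing North
  F5: move forward 2/5 (blocked), now at (row=0, col=11)
  R: turn right, now facing East
  F2: move forward 2, now at (row=0, col=13)
  L: turn left, now facing North
  F3: move forward 0/3 (blocked), now at (row=0, col=13)
  L: turn left, now facing West
Final: (row=0, col=13), facing West

Answer: Final position: (row=0, col=13), facing West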